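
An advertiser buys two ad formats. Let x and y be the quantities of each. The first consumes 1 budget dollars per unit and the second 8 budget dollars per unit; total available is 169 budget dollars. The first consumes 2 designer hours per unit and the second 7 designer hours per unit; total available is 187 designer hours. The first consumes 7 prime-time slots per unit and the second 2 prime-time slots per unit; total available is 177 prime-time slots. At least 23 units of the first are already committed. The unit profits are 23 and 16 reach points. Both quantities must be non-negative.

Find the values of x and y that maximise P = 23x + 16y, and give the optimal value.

Vertices and P = 23x + 16y:
  (177/7, 0) → P = 4071/7
  (23, 0) → P = 529
  (23, 8) → P = 657

The binding constraints are 7x + 2y = 177 and x = 23.
Solving simultaneously gives x = 23, y = 8.

x = 23, y = 8, maximum P = 657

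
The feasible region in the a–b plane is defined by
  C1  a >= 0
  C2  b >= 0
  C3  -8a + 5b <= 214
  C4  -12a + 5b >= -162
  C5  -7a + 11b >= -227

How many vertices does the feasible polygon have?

The feasible vertices (each the meet of two boundaries and inside every other half-plane) are:
  (0, 0)
  (0, 214/5)
  (27/2, 0)
  (94, 966/5)

4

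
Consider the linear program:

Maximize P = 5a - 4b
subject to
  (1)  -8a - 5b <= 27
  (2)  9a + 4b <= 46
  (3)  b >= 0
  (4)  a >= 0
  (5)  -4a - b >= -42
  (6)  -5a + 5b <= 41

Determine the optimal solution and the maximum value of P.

Vertices and P = 5a - 4b:
  (46/9, 0) → P = 230/9
  (66/65, 599/65) → P = -2066/65
  (0, 0) → P = 0
  (0, 41/5) → P = -164/5

The binding constraints are 9a + 4b = 46 and b = 0.
Solving simultaneously gives a = 46/9, b = 0.

a = 46/9, b = 0, maximum P = 230/9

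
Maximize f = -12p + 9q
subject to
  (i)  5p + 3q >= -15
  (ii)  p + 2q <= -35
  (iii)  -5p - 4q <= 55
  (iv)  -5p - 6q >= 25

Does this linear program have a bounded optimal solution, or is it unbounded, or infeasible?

Extreme points and f = -12p + 9q:
  (75/7, -160/7) → f = -2340/7
  (21, -40) → f = -612
  (40, -75/2) → f = -1635/2
The feasible region has finitely many vertices and no improving ray; the maximum is -2340/7 at (75/7, -160/7).

bounded optimum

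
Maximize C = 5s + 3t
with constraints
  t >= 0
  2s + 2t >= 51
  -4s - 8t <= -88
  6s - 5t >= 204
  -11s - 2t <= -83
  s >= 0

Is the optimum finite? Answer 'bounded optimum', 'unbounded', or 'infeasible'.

unbounded

From the feasible point (34, 0), moving in the direction (5, 6) keeps every constraint satisfied while C increases without bound.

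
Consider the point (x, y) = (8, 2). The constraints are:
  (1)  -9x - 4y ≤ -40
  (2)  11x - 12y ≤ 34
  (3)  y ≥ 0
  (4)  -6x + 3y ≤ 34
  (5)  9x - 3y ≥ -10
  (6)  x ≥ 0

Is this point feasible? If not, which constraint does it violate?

Constraint (2): 11x - 12y = 64, which is not ≤ 34. All other constraints are satisfied.

not feasible — violates (2)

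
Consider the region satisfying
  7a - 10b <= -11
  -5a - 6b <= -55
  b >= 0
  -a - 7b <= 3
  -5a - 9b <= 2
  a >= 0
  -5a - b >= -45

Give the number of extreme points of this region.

Pairwise boundary intersections that survive every other constraint:
  (121/23, 110/23)
  (439/57, 370/57)
  (0, 55/6)
  (0, 45)

4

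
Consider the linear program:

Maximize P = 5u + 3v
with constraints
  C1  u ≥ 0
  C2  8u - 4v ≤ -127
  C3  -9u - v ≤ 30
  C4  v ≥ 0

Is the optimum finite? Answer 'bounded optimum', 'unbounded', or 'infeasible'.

unbounded

From the feasible point (0, 127/4), moving in the direction (0, 1) keeps every constraint satisfied while P increases without bound.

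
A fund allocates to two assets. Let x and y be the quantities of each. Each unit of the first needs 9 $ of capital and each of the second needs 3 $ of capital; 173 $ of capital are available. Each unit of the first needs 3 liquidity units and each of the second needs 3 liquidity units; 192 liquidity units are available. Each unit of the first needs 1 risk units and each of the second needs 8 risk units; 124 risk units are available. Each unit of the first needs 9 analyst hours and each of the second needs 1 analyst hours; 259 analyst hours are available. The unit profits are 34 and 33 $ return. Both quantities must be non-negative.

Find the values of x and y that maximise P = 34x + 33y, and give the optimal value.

Feasible corners and P = 34x + 33y:
  (0, 0) → P = 0
  (0, 31/2) → P = 1023/2
  (173/9, 0) → P = 5882/9
  (44/3, 41/3) → P = 2849/3

The optimum lies where 9x + 3y = 173 and x + 8y = 124.
Solving simultaneously gives x = 44/3, y = 41/3.

x = 44/3, y = 41/3, maximum P = 2849/3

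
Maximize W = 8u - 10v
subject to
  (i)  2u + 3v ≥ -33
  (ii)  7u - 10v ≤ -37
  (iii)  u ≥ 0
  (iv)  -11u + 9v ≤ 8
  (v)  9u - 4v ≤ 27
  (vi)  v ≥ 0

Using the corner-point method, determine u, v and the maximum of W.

u = 209/31, v = 261/31, maximum W = -938/31

Corner points and W = 8u - 10v:
  (253/47, 351/47) → W = -1486/47
  (209/31, 261/31) → W = -938/31
  (275/37, 369/37) → W = -1490/37

The binding constraints are 7u - 10v = -37 and 9u - 4v = 27.
Solving simultaneously gives u = 209/31, v = 261/31.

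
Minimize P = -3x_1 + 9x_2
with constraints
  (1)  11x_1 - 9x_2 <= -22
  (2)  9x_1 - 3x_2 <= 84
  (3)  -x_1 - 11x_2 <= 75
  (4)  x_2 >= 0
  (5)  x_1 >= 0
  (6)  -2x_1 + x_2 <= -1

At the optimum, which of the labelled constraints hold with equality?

(1) and (6)

Corner points and P = -3x_1 + 9x_2:
  (137/8, 187/8) → P = 159
  (31/7, 55/7) → P = 402/7
  (27, 53) → P = 396

The minimum is at (31/7, 55/7). Substituting into each constraint, equality holds for (1) and (6); the remaining constraints have slack.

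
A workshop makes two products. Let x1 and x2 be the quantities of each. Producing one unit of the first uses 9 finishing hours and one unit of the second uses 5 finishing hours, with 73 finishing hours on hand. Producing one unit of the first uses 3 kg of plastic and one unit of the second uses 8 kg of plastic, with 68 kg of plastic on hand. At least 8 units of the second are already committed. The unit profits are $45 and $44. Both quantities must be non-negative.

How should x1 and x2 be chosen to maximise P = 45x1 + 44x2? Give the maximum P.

x1 = 4/3, x2 = 8, maximum P = 412

Vertices and P = 45x1 + 44x2:
  (0, 17/2) → P = 374
  (0, 8) → P = 352
  (4/3, 8) → P = 412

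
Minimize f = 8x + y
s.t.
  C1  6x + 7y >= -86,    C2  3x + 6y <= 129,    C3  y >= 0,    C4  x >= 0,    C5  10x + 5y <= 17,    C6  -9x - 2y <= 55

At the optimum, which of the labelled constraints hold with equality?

C3 and C4

Corner points and f = 8x + y:
  (0, 0) → f = 0
  (17/10, 0) → f = 68/5
  (0, 17/5) → f = 17/5

The minimum is at (0, 0). Substituting into each constraint, equality holds for C3 and C4; the remaining constraints have slack.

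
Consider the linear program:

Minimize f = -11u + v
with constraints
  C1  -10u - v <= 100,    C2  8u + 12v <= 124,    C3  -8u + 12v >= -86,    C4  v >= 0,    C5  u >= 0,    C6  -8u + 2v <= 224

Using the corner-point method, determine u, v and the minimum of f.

u = 105/8, v = 19/12, minimum f = -3427/24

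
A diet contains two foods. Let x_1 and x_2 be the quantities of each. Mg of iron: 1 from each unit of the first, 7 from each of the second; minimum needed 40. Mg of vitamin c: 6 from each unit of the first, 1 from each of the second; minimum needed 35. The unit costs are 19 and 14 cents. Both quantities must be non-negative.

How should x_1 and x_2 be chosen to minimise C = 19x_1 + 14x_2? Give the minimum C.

x_1 = 5, x_2 = 5, minimum C = 165

Feasible corners and C = 19x_1 + 14x_2:
  (0, 35) → C = 490
  (40, 0) → C = 760
  (5, 5) → C = 165
The feasible region is unbounded (it extends along (0, 1), (1, 0)), but C strictly increases along every unbounded feasible direction, so there is no improving ray and the minimum is attained at a vertex.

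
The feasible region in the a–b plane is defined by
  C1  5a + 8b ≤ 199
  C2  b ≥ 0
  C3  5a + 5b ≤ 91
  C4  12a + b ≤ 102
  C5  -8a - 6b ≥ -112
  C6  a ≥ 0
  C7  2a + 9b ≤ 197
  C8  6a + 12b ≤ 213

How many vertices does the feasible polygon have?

6

The feasible vertices (each the meet of two boundaries and inside every other half-plane) are:
  (17/2, 0)
  (0, 0)
  (7/5, 84/5)
  (9/10, 173/10)
  (125/16, 33/4)
  (0, 71/4)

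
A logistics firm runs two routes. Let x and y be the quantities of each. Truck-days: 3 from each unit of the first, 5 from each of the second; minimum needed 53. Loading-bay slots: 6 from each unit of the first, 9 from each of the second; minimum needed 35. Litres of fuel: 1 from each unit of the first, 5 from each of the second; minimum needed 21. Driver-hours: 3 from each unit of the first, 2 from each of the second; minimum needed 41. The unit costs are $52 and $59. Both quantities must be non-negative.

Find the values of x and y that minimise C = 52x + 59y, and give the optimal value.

Feasible corners and C = 52x + 59y:
  (0, 41/2) → C = 2419/2
  (21, 0) → C = 1092
  (16, 1) → C = 891
  (11, 4) → C = 808
The feasible region is unbounded (it extends along (0, 1), (1, 0)), but C strictly increases along every unbounded feasible direction, so there is no improving ray and the minimum is attained at a vertex.

The optimum lies where 3x + 5y = 53 and 3x + 2y = 41.
Solving simultaneously gives x = 11, y = 4.

x = 11, y = 4, minimum C = 808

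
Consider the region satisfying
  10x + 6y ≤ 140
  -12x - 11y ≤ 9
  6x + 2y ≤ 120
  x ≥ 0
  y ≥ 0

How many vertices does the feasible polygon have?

The feasible vertices (each the meet of two boundaries and inside every other half-plane) are:
  (0, 70/3)
  (14, 0)
  (0, 0)

3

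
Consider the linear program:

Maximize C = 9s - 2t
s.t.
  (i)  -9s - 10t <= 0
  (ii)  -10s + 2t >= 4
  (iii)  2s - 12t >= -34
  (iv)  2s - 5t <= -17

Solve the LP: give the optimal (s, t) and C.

The binding constraints are 2s - 12t = -34 and 2s - 5t = -17.
Solving simultaneously gives s = -17/7, t = 17/7.

s = -17/7, t = 17/7, maximum C = -187/7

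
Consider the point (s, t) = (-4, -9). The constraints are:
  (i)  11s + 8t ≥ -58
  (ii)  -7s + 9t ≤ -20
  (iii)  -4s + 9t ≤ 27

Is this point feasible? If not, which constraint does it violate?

Constraint (i): 11s + 8t = -116, which is not ≥ -58. All other constraints are satisfied.

not feasible — violates (i)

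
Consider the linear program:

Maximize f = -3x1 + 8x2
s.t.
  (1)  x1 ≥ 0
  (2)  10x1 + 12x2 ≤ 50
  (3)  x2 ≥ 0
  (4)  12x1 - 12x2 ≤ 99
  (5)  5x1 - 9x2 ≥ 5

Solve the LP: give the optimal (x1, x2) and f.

Feasible corners and f = -3x1 + 8x2:
  (5, 0) → f = -15
  (17/5, 4/3) → f = 7/15
  (1, 0) → f = -3

At the optimal vertex, 10x1 + 12x2 = 50 and 5x1 - 9x2 = 5.
Solving simultaneously gives x1 = 17/5, x2 = 4/3.

x1 = 17/5, x2 = 4/3, maximum f = 7/15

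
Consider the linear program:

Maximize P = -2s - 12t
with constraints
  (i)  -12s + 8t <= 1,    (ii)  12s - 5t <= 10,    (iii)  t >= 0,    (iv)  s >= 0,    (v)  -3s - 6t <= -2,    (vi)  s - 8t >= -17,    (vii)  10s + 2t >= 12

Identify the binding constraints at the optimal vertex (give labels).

(ii) and (vii)

Extreme points and P = -2s - 12t:
  (16/11, 203/88) → P = -673/22
  (47/52, 77/52) → P = -509/26
  (165/91, 214/91) → P = -414/13
  (40/37, 22/37) → P = -344/37

The maximum is at (40/37, 22/37). Substituting into each constraint, equality holds for (ii) and (vii); the remaining constraints have slack.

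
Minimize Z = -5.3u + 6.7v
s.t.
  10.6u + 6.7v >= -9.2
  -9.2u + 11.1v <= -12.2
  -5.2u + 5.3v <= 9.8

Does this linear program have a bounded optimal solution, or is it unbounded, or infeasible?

From the feasible point (-1019/8965, -10698/8965), moving in the direction (6.7, -10.6) keeps every constraint satisfied while Z decreases without bound.

unbounded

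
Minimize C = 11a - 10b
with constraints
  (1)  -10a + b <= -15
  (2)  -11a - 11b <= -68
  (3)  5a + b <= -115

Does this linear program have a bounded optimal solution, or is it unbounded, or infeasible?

The boundaries -10a + b = -15 and -11a - 11b = -68 meet at (233/121, 515/121), but that point violates 5a + b ≤ -115. Every candidate vertex is excluded by some other constraint, so the feasible region is empty.

infeasible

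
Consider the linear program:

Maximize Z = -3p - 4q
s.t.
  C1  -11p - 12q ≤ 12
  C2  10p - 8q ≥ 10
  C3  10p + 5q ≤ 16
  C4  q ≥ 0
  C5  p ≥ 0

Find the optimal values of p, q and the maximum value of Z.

Corner points and Z = -3p - 4q:
  (89/65, 6/13) → Z = -387/65
  (1, 0) → Z = -3
  (8/5, 0) → Z = -24/5

At the optimal vertex, 10p - 8q = 10 and q = 0.
Solving simultaneously gives p = 1, q = 0.

p = 1, q = 0, maximum Z = -3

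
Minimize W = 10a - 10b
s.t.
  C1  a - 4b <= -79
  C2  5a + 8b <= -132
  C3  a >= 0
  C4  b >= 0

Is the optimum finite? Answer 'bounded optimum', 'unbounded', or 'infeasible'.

infeasible

The boundaries a - 4b = -79 and 5a + 8b = -132 meet at (-290/7, 263/28), but that point violates a ≥ 0. Every candidate vertex is excluded by some other constraint, so the feasible region is empty.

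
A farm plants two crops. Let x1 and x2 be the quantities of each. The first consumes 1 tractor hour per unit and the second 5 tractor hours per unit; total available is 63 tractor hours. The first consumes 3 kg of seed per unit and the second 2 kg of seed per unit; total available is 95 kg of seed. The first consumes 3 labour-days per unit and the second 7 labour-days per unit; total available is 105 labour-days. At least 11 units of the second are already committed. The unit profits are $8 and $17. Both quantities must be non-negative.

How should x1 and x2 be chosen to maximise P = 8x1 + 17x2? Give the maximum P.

x1 = 8, x2 = 11, maximum P = 251

Vertices and P = 8x1 + 17x2:
  (0, 63/5) → P = 1071/5
  (0, 11) → P = 187
  (8, 11) → P = 251

The optimum lies where x1 + 5x2 = 63 and x2 = 11.
Solving simultaneously gives x1 = 8, x2 = 11.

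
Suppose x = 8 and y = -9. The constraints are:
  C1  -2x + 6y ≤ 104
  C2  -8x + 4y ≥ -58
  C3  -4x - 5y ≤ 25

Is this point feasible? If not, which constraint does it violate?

not feasible — violates C2

Constraint C2: -8x + 4y = -100, which is not ≥ -58. All other constraints are satisfied.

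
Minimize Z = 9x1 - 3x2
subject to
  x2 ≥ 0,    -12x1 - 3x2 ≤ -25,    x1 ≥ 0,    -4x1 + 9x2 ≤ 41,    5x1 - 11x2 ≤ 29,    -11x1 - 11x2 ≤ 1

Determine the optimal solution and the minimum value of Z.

Corner points and Z = 9x1 - 3x2:
  (25/12, 0) → Z = 75/4
  (29/5, 0) → Z = 261/5
  (17/20, 74/15) → Z = -143/20
  (712, 321) → Z = 5445

At the optimal vertex, -12x1 - 3x2 = -25 and -4x1 + 9x2 = 41.
Solving simultaneously gives x1 = 17/20, x2 = 74/15.

x1 = 17/20, x2 = 74/15, minimum Z = -143/20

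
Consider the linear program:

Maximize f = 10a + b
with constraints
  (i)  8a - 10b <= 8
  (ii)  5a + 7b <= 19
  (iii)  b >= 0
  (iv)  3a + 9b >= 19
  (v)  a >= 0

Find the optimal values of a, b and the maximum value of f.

Corner points and f = 10a + b:
  (19/12, 19/12) → f = 209/12
  (0, 19/7) → f = 19/7
  (0, 19/9) → f = 19/9

The binding constraints are 5a + 7b = 19 and 3a + 9b = 19.
Solving simultaneously gives a = 19/12, b = 19/12.

a = 19/12, b = 19/12, maximum f = 209/12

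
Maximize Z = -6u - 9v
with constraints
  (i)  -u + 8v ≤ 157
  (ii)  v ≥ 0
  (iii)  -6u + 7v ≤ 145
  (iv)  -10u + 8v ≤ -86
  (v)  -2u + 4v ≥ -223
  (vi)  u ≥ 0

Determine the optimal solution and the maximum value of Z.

Feasible corners and Z = -6u - 9v:
  (27, 23) → Z = -369
  (201, 179/4) → Z = -6435/4
  (43/5, 0) → Z = -258/5
  (223/2, 0) → Z = -669

u = 43/5, v = 0, maximum Z = -258/5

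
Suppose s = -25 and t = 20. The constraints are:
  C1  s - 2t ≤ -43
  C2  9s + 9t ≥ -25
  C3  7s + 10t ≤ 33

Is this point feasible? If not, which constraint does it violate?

not feasible — violates C2

Constraint C2: 9s + 9t = -45, which is not ≥ -25. All other constraints are satisfied.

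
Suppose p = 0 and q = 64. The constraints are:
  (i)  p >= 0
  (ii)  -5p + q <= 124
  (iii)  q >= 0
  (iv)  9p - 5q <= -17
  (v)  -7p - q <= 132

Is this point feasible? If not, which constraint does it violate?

(i): 0 ≥ 0 ✓
(ii): 64 ≤ 124 ✓
(iii): 64 ≥ 0 ✓
(iv): -320 ≤ -17 ✓
(v): -64 ≤ 132 ✓

feasible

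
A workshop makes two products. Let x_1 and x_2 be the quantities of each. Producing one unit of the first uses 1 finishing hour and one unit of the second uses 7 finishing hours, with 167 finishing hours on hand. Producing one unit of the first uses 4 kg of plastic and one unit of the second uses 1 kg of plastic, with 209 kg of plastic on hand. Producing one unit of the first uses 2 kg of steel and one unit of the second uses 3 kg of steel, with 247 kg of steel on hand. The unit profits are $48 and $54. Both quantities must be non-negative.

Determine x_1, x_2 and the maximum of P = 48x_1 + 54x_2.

x_1 = 48, x_2 = 17, maximum P = 3222

Extreme points and P = 48x_1 + 54x_2:
  (0, 0) → P = 0
  (0, 167/7) → P = 9018/7
  (209/4, 0) → P = 2508
  (48, 17) → P = 3222

The optimum lies where x_1 + 7x_2 = 167 and 4x_1 + x_2 = 209.
Solving simultaneously gives x_1 = 48, x_2 = 17.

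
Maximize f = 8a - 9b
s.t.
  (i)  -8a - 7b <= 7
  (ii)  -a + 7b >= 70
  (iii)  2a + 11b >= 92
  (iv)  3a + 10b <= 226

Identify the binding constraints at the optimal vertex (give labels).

(ii) and (iv)

Feasible corners and f = 8a - 9b:
  (-721/74, 375/37) → f = -6259/37
  (-28, 31) → f = -503
  (-126/25, 232/25) → f = -3096/25
  (882/31, 436/31) → f = 3132/31

The maximum is at (882/31, 436/31). Substituting into each constraint, equality holds for (ii) and (iv); the remaining constraints have slack.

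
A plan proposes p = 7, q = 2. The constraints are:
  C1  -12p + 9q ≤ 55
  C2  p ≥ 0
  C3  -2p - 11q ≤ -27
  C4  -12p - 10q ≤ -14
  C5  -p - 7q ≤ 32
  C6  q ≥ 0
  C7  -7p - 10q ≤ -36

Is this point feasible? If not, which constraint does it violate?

C1: -66 ≤ 55 ✓
C2: 7 ≥ 0 ✓
C3: -36 ≤ -27 ✓
C4: -104 ≤ -14 ✓
C5: -21 ≤ 32 ✓
C6: 2 ≥ 0 ✓
C7: -69 ≤ -36 ✓

feasible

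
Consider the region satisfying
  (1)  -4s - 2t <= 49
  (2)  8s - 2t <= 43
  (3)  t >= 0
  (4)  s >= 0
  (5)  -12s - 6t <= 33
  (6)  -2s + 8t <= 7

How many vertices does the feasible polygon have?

Intersecting each pair of boundary lines and keeping only the points that satisfy every inequality leaves:
  (43/8, 0)
  (179/30, 71/30)
  (0, 0)
  (0, 7/8)

4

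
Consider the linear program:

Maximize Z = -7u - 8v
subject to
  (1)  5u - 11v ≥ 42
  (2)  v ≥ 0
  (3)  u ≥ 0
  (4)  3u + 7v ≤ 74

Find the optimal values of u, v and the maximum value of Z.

Feasible corners and Z = -7u - 8v:
  (42/5, 0) → Z = -294/5
  (277/17, 61/17) → Z = -2427/17
  (74/3, 0) → Z = -518/3

u = 42/5, v = 0, maximum Z = -294/5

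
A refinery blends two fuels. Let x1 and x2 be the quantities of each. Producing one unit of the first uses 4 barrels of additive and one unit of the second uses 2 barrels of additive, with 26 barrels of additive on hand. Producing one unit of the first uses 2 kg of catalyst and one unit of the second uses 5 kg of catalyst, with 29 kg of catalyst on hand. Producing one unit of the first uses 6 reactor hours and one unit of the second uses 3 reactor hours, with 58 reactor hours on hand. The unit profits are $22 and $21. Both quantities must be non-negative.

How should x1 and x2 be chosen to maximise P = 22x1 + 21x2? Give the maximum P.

Corner points and P = 22x1 + 21x2:
  (0, 0) → P = 0
  (0, 29/5) → P = 609/5
  (13/2, 0) → P = 143
  (9/2, 4) → P = 183

The binding constraints are 4x1 + 2x2 = 26 and 2x1 + 5x2 = 29.
Solving simultaneously gives x1 = 9/2, x2 = 4.

x1 = 9/2, x2 = 4, maximum P = 183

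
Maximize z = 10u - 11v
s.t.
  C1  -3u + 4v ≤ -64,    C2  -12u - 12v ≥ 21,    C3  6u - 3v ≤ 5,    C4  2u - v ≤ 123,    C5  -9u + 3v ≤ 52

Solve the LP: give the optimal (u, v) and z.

u = -19, v = -119/3, maximum z = 739/3

Corner points and z = 10u - 11v:
  (-172/15, -123/5) → z = 2339/15
  (-400/27, -244/9) → z = 4052/27
  (-19, -119/3) → z = 739/3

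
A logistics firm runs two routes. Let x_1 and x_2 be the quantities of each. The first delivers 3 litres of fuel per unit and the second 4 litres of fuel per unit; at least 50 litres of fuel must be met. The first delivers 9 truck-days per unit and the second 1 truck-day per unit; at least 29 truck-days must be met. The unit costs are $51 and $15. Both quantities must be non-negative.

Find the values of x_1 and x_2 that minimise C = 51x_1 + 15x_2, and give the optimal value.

x_1 = 2, x_2 = 11, minimum C = 267

Corner points and C = 51x_1 + 15x_2:
  (0, 29) → C = 435
  (50/3, 0) → C = 850
  (2, 11) → C = 267
The feasible region is unbounded (it extends along (0, 1), (1, 0)), but C strictly increases along every unbounded feasible direction, so there is no improving ray and the minimum is attained at a vertex.

The binding constraints are 3x_1 + 4x_2 = 50 and 9x_1 + x_2 = 29.
Solving simultaneously gives x_1 = 2, x_2 = 11.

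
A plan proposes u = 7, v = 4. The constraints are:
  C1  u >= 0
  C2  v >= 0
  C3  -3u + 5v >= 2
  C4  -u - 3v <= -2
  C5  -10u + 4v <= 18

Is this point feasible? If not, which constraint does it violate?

not feasible — violates C3

Constraint C3: -3u + 5v = -1, which is not ≥ 2. All other constraints are satisfied.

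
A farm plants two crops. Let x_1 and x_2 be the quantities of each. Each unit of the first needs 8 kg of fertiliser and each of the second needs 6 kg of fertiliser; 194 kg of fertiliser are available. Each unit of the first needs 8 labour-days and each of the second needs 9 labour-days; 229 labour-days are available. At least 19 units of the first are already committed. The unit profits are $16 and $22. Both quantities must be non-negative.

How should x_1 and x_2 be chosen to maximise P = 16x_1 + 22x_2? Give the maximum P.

x_1 = 19, x_2 = 7, maximum P = 458

Feasible corners and P = 16x_1 + 22x_2:
  (97/4, 0) → P = 388
  (19, 0) → P = 304
  (19, 7) → P = 458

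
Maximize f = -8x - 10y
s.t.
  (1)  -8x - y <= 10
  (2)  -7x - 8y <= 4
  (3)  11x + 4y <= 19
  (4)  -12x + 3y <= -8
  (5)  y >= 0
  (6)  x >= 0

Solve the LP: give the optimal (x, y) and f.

Corner points and f = -8x - 10y:
  (89/81, 140/81) → f = -704/27
  (19/11, 0) → f = -152/11
  (2/3, 0) → f = -16/3

At the optimal vertex, -12x + 3y = -8 and y = 0.
Solving simultaneously gives x = 2/3, y = 0.

x = 2/3, y = 0, maximum f = -16/3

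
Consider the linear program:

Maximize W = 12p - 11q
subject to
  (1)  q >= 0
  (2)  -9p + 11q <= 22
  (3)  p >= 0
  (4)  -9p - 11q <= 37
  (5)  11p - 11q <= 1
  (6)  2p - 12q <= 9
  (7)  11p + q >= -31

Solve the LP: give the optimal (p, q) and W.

p = 23/2, q = 251/22, maximum W = 25/2

Corner points and W = 12p - 11q:
  (0, 0) → W = 0
  (1/11, 0) → W = 12/11
  (0, 2) → W = -22
  (23/2, 251/22) → W = 25/2

The binding constraints are -9p + 11q = 22 and 11p - 11q = 1.
Solving simultaneously gives p = 23/2, q = 251/22.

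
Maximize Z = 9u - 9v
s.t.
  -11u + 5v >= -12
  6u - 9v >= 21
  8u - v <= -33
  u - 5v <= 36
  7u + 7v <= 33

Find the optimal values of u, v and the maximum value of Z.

u = -67/13, v = -107/13, maximum Z = 360/13

Feasible corners and Z = 9u - 9v:
  (-53/11, -61/11) → Z = 72/11
  (-73/7, -65/7) → Z = -72/7
  (-67/13, -107/13) → Z = 360/13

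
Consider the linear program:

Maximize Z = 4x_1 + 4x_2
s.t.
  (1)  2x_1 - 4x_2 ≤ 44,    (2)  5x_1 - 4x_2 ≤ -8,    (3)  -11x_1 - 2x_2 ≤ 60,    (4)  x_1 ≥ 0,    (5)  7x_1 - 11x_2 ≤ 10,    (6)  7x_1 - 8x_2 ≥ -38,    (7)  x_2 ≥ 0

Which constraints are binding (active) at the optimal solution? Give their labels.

(2) and (6)

Feasible corners and Z = 4x_1 + 4x_2:
  (0, 2) → Z = 8
  (22/3, 67/6) → Z = 74
  (0, 19/4) → Z = 19

The maximum is at (22/3, 67/6). Substituting into each constraint, equality holds for (2) and (6); the remaining constraints have slack.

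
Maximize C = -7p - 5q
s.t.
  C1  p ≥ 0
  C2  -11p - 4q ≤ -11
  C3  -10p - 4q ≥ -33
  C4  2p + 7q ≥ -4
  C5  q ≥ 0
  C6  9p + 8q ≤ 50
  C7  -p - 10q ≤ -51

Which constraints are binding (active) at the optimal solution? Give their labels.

C1 and C7

Extreme points and C = -7p - 5q:
  (0, 25/4) → C = -125/4
  (0, 51/10) → C = -51/2
  (46/41, 409/82) → C = -2689/82

The maximum is at (0, 51/10). Substituting into each constraint, equality holds for C1 and C7; the remaining constraints have slack.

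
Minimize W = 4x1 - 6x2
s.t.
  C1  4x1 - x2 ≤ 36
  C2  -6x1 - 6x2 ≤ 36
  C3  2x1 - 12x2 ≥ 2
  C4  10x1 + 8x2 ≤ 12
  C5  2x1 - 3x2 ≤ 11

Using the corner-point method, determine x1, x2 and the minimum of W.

x1 = -5, x2 = -1, minimum W = -14

Extreme points and W = 4x1 - 6x2:
  (-5, -1) → W = -14
  (-7/5, -23/5) → W = 22
  (20/17, 1/34) → W = 77/17
  (62/23, -43/23) → W = 22

At the optimal vertex, -6x1 - 6x2 = 36 and 2x1 - 12x2 = 2.
Solving simultaneously gives x1 = -5, x2 = -1.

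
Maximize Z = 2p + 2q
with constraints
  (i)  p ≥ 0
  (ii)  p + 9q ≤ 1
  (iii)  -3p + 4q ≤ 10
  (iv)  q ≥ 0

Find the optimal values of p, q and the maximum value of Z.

p = 1, q = 0, maximum Z = 2

Vertices and Z = 2p + 2q:
  (0, 1/9) → Z = 2/9
  (0, 0) → Z = 0
  (1, 0) → Z = 2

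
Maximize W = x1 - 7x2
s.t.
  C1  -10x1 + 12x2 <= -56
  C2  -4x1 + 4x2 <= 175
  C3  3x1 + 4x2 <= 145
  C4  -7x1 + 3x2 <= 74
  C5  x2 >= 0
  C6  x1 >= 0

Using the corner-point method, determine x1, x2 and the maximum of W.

Vertices and W = x1 - 7x2:
  (491/19, 641/38) → W = -3505/38
  (28/5, 0) → W = 28/5
  (145/3, 0) → W = 145/3

x1 = 145/3, x2 = 0, maximum W = 145/3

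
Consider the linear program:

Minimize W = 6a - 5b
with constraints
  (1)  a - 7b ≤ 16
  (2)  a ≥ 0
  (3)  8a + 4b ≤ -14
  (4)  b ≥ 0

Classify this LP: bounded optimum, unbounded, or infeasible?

infeasible

The boundaries a - 7b = 16 and b = 0 meet at (16, 0), but that point violates 8a + 4b ≤ -14. Every candidate vertex is excluded by some other constraint, so the feasible region is empty.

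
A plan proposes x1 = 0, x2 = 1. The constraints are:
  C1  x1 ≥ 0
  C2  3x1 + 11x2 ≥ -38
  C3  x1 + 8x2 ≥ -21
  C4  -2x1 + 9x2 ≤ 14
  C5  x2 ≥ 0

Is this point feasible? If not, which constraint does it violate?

C1: 0 ≥ 0 ✓
C2: 11 ≥ -38 ✓
C3: 8 ≥ -21 ✓
C4: 9 ≤ 14 ✓
C5: 1 ≥ 0 ✓

feasible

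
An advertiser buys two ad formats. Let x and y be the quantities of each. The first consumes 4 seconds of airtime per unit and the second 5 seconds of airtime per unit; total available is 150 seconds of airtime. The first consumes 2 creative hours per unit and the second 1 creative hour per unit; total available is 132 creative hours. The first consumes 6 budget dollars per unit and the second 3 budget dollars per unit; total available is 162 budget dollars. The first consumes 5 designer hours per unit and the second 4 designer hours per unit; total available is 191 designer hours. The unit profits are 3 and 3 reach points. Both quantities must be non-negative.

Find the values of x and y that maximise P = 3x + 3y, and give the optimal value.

x = 20, y = 14, maximum P = 102

Feasible corners and P = 3x + 3y:
  (0, 0) → P = 0
  (0, 30) → P = 90
  (27, 0) → P = 81
  (20, 14) → P = 102

The optimum lies where 4x + 5y = 150 and 6x + 3y = 162.
Solving simultaneously gives x = 20, y = 14.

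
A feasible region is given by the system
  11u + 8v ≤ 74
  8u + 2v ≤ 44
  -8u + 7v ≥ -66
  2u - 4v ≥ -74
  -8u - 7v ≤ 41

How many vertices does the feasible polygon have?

The feasible vertices (each the meet of two boundaries and inside every other half-plane) are:
  (34/7, 18/7)
  (-74/15, 481/30)
  (55/9, -22/9)
  (25/16, -107/14)
  (-341/23, 255/23)

5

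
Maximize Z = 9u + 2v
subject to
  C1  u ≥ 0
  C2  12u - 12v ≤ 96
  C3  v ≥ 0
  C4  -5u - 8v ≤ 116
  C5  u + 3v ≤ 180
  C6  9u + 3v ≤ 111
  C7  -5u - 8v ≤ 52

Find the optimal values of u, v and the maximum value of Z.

Extreme points and Z = 9u + 2v:
  (0, 0) → Z = 0
  (0, 37) → Z = 74
  (8, 0) → Z = 72
  (45/4, 13/4) → Z = 431/4

At the optimal vertex, 12u - 12v = 96 and 9u + 3v = 111.
Solving simultaneously gives u = 45/4, v = 13/4.

u = 45/4, v = 13/4, maximum Z = 431/4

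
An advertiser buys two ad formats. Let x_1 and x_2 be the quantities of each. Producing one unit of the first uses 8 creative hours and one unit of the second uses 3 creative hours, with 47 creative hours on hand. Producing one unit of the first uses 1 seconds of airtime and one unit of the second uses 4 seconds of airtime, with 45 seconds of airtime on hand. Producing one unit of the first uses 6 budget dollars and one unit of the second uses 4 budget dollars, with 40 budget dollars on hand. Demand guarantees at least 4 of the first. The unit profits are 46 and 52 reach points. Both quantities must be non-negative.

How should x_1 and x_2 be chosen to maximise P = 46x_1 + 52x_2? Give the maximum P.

x_1 = 4, x_2 = 4, maximum P = 392

Corner points and P = 46x_1 + 52x_2:
  (47/8, 0) → P = 1081/4
  (4, 0) → P = 184
  (34/7, 19/7) → P = 2552/7
  (4, 4) → P = 392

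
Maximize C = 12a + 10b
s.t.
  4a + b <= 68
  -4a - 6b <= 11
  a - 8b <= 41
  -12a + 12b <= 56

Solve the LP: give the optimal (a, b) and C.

a = 38/3, b = 52/3, maximum C = 976/3

Extreme points and C = 12a + 10b:
  (195/11, -32/11) → C = 2020/11
  (38/3, 52/3) → C = 976/3
  (79/19, -175/38) → C = 73/19
  (-39/10, 23/30) → C = -587/15

The binding constraints are 4a + b = 68 and -12a + 12b = 56.
Solving simultaneously gives a = 38/3, b = 52/3.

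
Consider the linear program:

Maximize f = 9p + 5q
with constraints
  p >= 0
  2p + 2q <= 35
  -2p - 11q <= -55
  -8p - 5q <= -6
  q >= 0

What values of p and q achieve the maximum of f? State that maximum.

p = 275/18, q = 20/9, maximum f = 2675/18

Extreme points and f = 9p + 5q:
  (0, 35/2) → f = 175/2
  (0, 5) → f = 25
  (275/18, 20/9) → f = 2675/18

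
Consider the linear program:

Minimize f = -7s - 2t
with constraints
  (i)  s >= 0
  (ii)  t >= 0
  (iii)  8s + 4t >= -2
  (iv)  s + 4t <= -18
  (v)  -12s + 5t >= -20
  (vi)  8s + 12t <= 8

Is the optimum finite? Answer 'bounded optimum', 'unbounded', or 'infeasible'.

infeasible

The boundaries s = 0 and t = 0 meet at (0, 0), but that point violates s + 4t ≤ -18. Every candidate vertex is excluded by some other constraint, so the feasible region is empty.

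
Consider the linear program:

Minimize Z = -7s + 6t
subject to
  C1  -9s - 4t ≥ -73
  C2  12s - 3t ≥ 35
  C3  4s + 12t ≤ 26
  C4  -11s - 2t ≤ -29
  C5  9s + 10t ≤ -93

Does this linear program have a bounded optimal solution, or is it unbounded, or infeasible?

unbounded

From the feasible point (551/27, -83/3), moving in the direction (2, -11) keeps every constraint satisfied while Z decreases without bound.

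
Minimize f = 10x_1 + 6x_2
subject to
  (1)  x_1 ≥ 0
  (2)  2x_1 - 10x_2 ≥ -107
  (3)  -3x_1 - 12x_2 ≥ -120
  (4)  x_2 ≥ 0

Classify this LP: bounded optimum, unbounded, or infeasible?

bounded optimum

Vertices and f = 10x_1 + 6x_2:
  (0, 10) → f = 60
  (0, 0) → f = 0
  (40, 0) → f = 400
The feasible region has finitely many vertices and no improving ray; the minimum is 0 at (0, 0).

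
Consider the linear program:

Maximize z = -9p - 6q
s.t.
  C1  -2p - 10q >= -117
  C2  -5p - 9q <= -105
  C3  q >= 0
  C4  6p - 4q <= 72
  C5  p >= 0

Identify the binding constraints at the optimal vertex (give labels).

Extreme points and z = -9p - 6q:
  (297/17, 279/34) → z = -3510/17
  (0, 117/10) → z = -351/5
  (534/37, 135/37) → z = -5616/37
  (0, 35/3) → z = -70

The maximum is at (0, 35/3). Substituting into each constraint, equality holds for C2 and C5; the remaining constraints have slack.

C2 and C5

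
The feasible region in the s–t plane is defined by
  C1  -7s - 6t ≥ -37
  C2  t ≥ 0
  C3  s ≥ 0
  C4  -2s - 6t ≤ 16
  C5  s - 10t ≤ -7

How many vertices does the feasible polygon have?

3

The feasible vertices (each the meet of two boundaries and inside every other half-plane) are:
  (0, 37/6)
  (82/19, 43/38)
  (0, 7/10)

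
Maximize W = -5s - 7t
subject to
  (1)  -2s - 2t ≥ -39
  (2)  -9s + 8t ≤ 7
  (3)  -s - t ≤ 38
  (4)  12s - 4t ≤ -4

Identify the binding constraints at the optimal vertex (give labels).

Vertices and W = -5s - 7t:
  (-311/17, -335/17) → W = 3900/17
  (-1/15, 4/5) → W = -79/15
  (-39/4, -113/4) → W = 493/2

The maximum is at (-39/4, -113/4). Substituting into each constraint, equality holds for (3) and (4); the remaining constraints have slack.

(3) and (4)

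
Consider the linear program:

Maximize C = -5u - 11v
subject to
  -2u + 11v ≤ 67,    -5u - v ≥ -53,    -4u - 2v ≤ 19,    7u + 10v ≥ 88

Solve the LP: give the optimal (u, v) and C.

u = 442/43, v = 69/43, maximum C = -2969/43

Corner points and C = -5u - 11v:
  (172/19, 147/19) → C = -2477/19
  (298/97, 645/97) → C = -8585/97
  (442/43, 69/43) → C = -2969/43

At the optimal vertex, -5u - v = -53 and 7u + 10v = 88.
Solving simultaneously gives u = 442/43, v = 69/43.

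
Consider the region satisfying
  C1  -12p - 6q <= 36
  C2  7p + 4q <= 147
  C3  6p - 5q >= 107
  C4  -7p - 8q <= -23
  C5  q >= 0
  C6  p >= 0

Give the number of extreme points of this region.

3

Pairwise boundary intersections that survive every other constraint:
  (1163/59, 133/59)
  (21, 0)
  (107/6, 0)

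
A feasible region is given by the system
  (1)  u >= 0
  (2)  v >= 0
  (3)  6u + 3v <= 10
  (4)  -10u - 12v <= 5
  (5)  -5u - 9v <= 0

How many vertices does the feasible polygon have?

Of the 10 pairwise boundary intersections, those satisfying every inequality are:
  (0, 0)
  (0, 10/3)
  (5/3, 0)

3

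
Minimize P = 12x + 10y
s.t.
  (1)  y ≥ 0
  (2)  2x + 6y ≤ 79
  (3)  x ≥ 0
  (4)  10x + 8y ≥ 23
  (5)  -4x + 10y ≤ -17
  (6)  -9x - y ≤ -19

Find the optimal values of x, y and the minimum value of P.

x = 17/4, y = 0, minimum P = 51

Vertices and P = 12x + 10y:
  (79/2, 0) → P = 474
  (17/4, 0) → P = 51
  (223/11, 141/22) → P = 3381/11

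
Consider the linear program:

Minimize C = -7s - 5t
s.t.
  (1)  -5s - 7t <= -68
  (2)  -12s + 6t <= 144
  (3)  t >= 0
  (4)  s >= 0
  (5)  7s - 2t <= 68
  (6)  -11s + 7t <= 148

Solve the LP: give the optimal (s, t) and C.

s = 772/27, t = 1784/27, minimum C = -14324/27

Extreme points and C = -7s - 5t:
  (0, 68/7) → C = -340/7
  (612/59, 136/59) → C = -4964/59
  (0, 148/7) → C = -740/7
  (772/27, 1784/27) → C = -14324/27

The binding constraints are 7s - 2t = 68 and -11s + 7t = 148.
Solving simultaneously gives s = 772/27, t = 1784/27.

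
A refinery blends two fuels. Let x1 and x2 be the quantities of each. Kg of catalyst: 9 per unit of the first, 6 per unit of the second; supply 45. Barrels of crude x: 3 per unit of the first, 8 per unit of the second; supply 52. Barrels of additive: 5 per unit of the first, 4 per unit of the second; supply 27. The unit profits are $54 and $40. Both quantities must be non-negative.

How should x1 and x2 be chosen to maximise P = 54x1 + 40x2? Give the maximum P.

x1 = 3, x2 = 3, maximum P = 282

Extreme points and P = 54x1 + 40x2:
  (0, 0) → P = 0
  (0, 13/2) → P = 260
  (5, 0) → P = 270
  (3, 3) → P = 282
  (2/7, 179/28) → P = 1898/7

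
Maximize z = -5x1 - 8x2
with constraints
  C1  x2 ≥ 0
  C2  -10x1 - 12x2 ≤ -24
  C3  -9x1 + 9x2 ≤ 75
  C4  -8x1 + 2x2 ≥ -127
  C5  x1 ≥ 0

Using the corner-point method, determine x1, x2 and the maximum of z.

Vertices and z = -5x1 - 8x2:
  (12/5, 0) → z = -12
  (127/8, 0) → z = -635/8
  (0, 2) → z = -16
  (431/18, 581/18) → z = -6803/18
  (0, 25/3) → z = -200/3

The optimum lies where x2 = 0 and -10x1 - 12x2 = -24.
Solving simultaneously gives x1 = 12/5, x2 = 0.

x1 = 12/5, x2 = 0, maximum z = -12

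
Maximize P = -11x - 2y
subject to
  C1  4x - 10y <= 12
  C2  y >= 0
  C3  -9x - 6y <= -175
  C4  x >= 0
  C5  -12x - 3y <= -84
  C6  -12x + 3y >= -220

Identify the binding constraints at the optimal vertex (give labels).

C3 and C4

Vertices and P = -11x - 2y:
  (911/57, 296/57) → P = -10613/57
  (541/27, 184/27) → P = -6319/27
  (0, 175/6) → P = -175/3
The feasible region is unbounded (it extends along (0, 1), (1, 4)), but P strictly decreases along every unbounded feasible direction, so there is no improving ray and the maximum is attained at a vertex.

The maximum is at (0, 175/6). Substituting into each constraint, equality holds for C3 and C4; the remaining constraints have slack.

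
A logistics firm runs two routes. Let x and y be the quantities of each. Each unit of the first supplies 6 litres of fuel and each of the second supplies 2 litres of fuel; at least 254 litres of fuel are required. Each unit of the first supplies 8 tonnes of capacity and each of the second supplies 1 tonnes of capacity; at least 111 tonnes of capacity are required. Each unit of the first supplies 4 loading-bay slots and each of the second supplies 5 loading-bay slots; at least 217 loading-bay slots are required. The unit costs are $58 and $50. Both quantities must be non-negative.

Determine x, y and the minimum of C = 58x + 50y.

Corner points and C = 58x + 50y:
  (0, 127) → C = 6350
  (217/4, 0) → C = 6293/2
  (38, 13) → C = 2854
The feasible region is unbounded (it extends along (0, 1), (1, 0)), but C strictly increases along every unbounded feasible direction, so there is no improving ray and the minimum is attained at a vertex.

x = 38, y = 13, minimum C = 2854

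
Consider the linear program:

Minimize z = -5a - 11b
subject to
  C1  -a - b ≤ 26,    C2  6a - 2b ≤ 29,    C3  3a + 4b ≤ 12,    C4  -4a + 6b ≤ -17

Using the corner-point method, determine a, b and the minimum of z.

a = 70/17, b = -3/34, minimum z = -667/34

Vertices and z = -5a - 11b:
  (-23/8, -185/8) → z = 1075/4
  (-139/10, -121/10) → z = 1013/5
  (14/3, -1/2) → z = -107/6
  (70/17, -3/34) → z = -667/34

The optimum lies where 3a + 4b = 12 and -4a + 6b = -17.
Solving simultaneously gives a = 70/17, b = -3/34.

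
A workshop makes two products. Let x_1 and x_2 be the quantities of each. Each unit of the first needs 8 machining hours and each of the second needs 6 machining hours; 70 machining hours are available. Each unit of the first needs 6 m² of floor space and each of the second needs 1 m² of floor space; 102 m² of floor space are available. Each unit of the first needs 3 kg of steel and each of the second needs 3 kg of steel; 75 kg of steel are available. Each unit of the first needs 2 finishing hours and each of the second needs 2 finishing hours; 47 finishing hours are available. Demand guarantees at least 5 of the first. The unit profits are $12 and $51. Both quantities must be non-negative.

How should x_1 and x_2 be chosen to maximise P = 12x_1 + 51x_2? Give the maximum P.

x_1 = 5, x_2 = 5, maximum P = 315

Vertices and P = 12x_1 + 51x_2:
  (35/4, 0) → P = 105
  (5, 0) → P = 60
  (5, 5) → P = 315

The binding constraints are 8x_1 + 6x_2 = 70 and x_1 = 5.
Solving simultaneously gives x_1 = 5, x_2 = 5.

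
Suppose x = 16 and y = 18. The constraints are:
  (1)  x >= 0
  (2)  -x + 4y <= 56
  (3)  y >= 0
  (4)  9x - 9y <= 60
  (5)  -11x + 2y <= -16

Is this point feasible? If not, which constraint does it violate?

feasible

(1): 16 ≥ 0 ✓
(2): 56 ≤ 56 ✓
(3): 18 ≥ 0 ✓
(4): -18 ≤ 60 ✓
(5): -140 ≤ -16 ✓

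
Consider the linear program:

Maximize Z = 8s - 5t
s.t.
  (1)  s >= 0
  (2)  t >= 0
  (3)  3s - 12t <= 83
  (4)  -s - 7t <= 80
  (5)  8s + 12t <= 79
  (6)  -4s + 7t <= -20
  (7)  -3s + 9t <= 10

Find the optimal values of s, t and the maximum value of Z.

s = 79/8, t = 0, maximum Z = 79

Corner points and Z = 8s - 5t:
  (79/8, 0) → Z = 79
  (5, 0) → Z = 40
  (61/8, 3/2) → Z = 107/2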